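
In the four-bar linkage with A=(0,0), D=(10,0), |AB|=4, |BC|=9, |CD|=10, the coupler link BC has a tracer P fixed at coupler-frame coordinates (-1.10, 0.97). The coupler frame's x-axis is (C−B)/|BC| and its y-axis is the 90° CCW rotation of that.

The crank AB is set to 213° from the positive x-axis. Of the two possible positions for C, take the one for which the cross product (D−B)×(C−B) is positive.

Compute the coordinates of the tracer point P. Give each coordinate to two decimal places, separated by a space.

-4.77 -2.57

A=(0,0), D=(10.00,0)
B = A + 4.00·(cos213°, sin213°) = (-3.3547, -2.1786)
|BD| = 13.5312
circle(B,9.00) ∩ circle(D,10.00): a=6.0635, h=6.6508
  candidates: C₊=(1.5589,5.3618) cross=89.994; C₋=(3.7005,-7.7664) cross=-89.994
  mode + wants cross > 0 → take C=(1.5589,5.3618) (cross=89.994)
ex = (C−B)/|BC| = (0.5460,0.8378); ey = (-0.8378,0.5460)
P = B + -1.10·ex + 0.97·ey = (-4.7679,-2.5706)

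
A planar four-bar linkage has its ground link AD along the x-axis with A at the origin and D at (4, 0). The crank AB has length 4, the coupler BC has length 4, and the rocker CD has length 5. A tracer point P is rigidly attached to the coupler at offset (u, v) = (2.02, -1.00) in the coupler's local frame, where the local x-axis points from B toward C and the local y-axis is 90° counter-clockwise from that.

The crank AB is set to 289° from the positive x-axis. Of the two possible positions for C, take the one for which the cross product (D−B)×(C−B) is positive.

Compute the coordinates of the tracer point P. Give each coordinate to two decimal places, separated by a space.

A=(0,0), D=(4.00,0)
B = A + 4.00·(cos289°, sin289°) = (1.3023, -3.7821)
|BD| = 4.6456
circle(B,4.00) ∩ circle(D,5.00): a=1.3542, h=3.7638
  candidates: C₊=(-0.9755,-0.4940) cross=17.485; C₋=(5.1528,-4.8653) cross=-17.485
  mode + wants cross > 0 → take C=(-0.9755,-0.4940) (cross=17.485)
ex = (C−B)/|BC| = (-0.5695,0.8220); ey = (-0.8220,-0.5695)
P = B + 2.02·ex + -1.00·ey = (0.9740,-1.5521)

0.97 -1.55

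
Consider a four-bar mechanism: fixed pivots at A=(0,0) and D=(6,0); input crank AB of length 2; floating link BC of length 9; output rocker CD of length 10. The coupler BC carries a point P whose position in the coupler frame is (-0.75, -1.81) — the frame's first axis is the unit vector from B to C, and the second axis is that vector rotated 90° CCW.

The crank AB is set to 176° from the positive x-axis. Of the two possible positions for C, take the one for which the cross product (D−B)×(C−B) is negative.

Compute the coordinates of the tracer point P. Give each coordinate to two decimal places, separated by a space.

-3.95 0.32

A=(0,0), D=(6.00,0)
B = A + 2.00·(cos176°, sin176°) = (-1.9951, 0.1395)
|BD| = 7.9963
circle(B,9.00) ∩ circle(D,10.00): a=2.8101, h=8.5500
  candidates: C₊=(0.9637,8.6392) cross=68.369; C₋=(0.6654,-8.4583) cross=-68.369
  mode - wants cross < 0 → take C=(0.6654,-8.4583) (cross=-68.369)
ex = (C−B)/|BC| = (0.2956,-0.9553); ey = (0.9553,0.2956)
P = B + -0.75·ex + -1.81·ey = (-3.9459,0.3209)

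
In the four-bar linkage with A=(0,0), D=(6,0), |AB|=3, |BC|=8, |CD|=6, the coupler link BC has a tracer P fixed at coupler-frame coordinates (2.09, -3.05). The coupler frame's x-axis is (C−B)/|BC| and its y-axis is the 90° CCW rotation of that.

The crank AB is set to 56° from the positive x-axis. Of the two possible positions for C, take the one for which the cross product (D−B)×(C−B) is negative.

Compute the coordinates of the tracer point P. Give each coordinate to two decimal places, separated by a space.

-0.89 -0.17

A=(0,0), D=(6.00,0)
B = A + 3.00·(cos56°, sin56°) = (1.6776, 2.4871)
|BD| = 4.9869
circle(B,8.00) ∩ circle(D,6.00): a=5.3008, h=5.9918
  candidates: C₊=(9.2604,5.0369) cross=29.880; C₋=(3.2838,-5.3500) cross=-29.880
  mode - wants cross < 0 → take C=(3.2838,-5.3500) (cross=-29.880)
ex = (C−B)/|BC| = (0.2008,-0.9796); ey = (0.9796,0.2008)
P = B + 2.09·ex + -3.05·ey = (-0.8907,-0.1727)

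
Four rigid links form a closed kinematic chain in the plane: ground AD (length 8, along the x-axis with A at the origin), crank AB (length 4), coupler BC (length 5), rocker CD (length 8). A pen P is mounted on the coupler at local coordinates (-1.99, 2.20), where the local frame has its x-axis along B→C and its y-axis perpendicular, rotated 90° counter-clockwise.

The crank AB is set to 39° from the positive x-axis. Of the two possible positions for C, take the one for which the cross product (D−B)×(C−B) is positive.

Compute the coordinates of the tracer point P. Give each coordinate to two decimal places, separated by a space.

0.40 1.31

A=(0,0), D=(8.00,0)
B = A + 4.00·(cos39°, sin39°) = (3.1086, 2.5173)
|BD| = 5.5012
circle(B,5.00) ∩ circle(D,8.00): a=-0.7941, h=4.9365
  candidates: C₊=(4.6614,7.2701) cross=27.157; C₋=(0.1435,-1.5087) cross=-27.157
  mode + wants cross > 0 → take C=(4.6614,7.2701) (cross=27.157)
ex = (C−B)/|BC| = (0.3106,0.9506); ey = (-0.9506,0.3106)
P = B + -1.99·ex + 2.20·ey = (0.3994,1.3089)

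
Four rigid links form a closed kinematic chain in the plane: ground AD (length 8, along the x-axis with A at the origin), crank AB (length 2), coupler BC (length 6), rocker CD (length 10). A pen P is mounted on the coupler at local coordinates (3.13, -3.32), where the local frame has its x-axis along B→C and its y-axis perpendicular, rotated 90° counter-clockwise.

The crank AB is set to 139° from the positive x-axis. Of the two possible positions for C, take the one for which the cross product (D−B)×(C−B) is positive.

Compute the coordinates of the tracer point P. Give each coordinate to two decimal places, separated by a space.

A=(0,0), D=(8.00,0)
B = A + 2.00·(cos139°, sin139°) = (-1.5094, 1.3121)
|BD| = 9.5995
circle(B,6.00) ∩ circle(D,10.00): a=1.4663, h=5.8181
  candidates: C₊=(0.7383,6.8752) cross=55.851; C₋=(-0.8522,-4.6518) cross=-55.851
  mode + wants cross > 0 → take C=(0.7383,6.8752) (cross=55.851)
ex = (C−B)/|BC| = (0.3746,0.9272); ey = (-0.9272,0.3746)
P = B + 3.13·ex + -3.32·ey = (2.7414,2.9704)

2.74 2.97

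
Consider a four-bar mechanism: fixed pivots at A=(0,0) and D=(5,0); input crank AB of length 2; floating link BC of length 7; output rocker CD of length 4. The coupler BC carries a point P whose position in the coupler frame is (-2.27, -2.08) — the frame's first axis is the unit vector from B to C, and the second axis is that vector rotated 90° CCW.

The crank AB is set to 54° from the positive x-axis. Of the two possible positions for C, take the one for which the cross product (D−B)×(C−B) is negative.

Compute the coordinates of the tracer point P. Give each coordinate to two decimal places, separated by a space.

A=(0,0), D=(5.00,0)
B = A + 2.00·(cos54°, sin54°) = (1.1756, 1.6180)
|BD| = 4.1526
circle(B,7.00) ∩ circle(D,4.00): a=6.0497, h=3.5215
  candidates: C₊=(8.1193,2.5040) cross=14.624; C₋=(5.3750,-3.9824) cross=-14.624
  mode - wants cross < 0 → take C=(5.3750,-3.9824) (cross=-14.624)
ex = (C−B)/|BC| = (0.5999,-0.8001); ey = (0.8001,0.5999)
P = B + -2.27·ex + -2.08·ey = (-1.8504,2.1863)

-1.85 2.19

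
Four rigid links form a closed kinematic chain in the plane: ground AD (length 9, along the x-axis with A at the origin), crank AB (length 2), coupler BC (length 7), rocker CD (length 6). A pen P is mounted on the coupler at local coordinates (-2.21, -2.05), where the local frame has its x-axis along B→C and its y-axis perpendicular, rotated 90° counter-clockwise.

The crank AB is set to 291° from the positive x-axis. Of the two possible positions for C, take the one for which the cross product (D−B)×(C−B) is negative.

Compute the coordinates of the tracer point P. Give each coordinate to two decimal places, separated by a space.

A=(0,0), D=(9.00,0)
B = A + 2.00·(cos291°, sin291°) = (0.7167, -1.8672)
|BD| = 8.4911
circle(B,7.00) ∩ circle(D,6.00): a=5.0111, h=4.8877
  candidates: C₊=(4.5304,4.0028) cross=41.502; C₋=(6.6799,-5.5333) cross=-41.502
  mode - wants cross < 0 → take C=(6.6799,-5.5333) (cross=-41.502)
ex = (C−B)/|BC| = (0.8519,-0.5237); ey = (0.5237,0.8519)
P = B + -2.21·ex + -2.05·ey = (-2.2396,-2.4561)

-2.24 -2.46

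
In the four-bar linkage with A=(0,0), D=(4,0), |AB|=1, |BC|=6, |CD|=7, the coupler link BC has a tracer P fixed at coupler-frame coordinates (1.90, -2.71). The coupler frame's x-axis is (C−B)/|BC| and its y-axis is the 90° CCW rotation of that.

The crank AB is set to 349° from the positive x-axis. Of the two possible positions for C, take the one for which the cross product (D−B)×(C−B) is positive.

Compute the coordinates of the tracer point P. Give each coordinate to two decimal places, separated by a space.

3.33 2.14

A=(0,0), D=(4.00,0)
B = A + 1.00·(cos349°, sin349°) = (0.9816, -0.1908)
|BD| = 3.0244
circle(B,6.00) ∩ circle(D,7.00): a=-0.6370, h=5.9661
  candidates: C₊=(-0.0305,5.7232) cross=18.044; C₋=(0.7223,-6.1852) cross=-18.044
  mode + wants cross > 0 → take C=(-0.0305,5.7232) (cross=18.044)
ex = (C−B)/|BC| = (-0.1687,0.9857); ey = (-0.9857,-0.1687)
P = B + 1.90·ex + -2.71·ey = (3.3323,2.1391)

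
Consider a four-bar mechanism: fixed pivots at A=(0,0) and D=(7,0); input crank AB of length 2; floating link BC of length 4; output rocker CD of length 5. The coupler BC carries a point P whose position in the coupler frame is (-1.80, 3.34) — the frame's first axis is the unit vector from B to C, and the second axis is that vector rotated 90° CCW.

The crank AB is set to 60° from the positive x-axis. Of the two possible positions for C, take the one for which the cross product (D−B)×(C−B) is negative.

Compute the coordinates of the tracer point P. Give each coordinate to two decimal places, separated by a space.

A=(0,0), D=(7.00,0)
B = A + 2.00·(cos60°, sin60°) = (1.0000, 1.7321)
|BD| = 6.2450
circle(B,4.00) ∩ circle(D,5.00): a=2.4019, h=3.1986
  candidates: C₊=(4.1948,4.1390) cross=19.975; C₋=(2.4206,-2.0072) cross=-19.975
  mode - wants cross < 0 → take C=(2.4206,-2.0072) (cross=-19.975)
ex = (C−B)/|BC| = (0.3551,-0.9348); ey = (0.9348,0.3551)
P = B + -1.80·ex + 3.34·ey = (3.4830,4.6009)

3.48 4.60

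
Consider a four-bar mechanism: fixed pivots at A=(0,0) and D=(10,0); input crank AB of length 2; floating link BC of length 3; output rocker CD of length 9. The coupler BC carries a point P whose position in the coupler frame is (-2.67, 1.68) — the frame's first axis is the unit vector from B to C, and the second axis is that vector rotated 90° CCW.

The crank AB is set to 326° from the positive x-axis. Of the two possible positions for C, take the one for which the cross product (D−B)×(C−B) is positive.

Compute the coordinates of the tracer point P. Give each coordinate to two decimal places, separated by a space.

0.41 -4.02

A=(0,0), D=(10.00,0)
B = A + 2.00·(cos326°, sin326°) = (1.6581, -1.1184)
|BD| = 8.4166
circle(B,3.00) ∩ circle(D,9.00): a=-0.0690, h=2.9992
  candidates: C₊=(1.1912,1.8451) cross=25.243; C₋=(1.9882,-4.1002) cross=-25.243
  mode + wants cross > 0 → take C=(1.1912,1.8451) (cross=25.243)
ex = (C−B)/|BC| = (-0.1556,0.9878); ey = (-0.9878,-0.1556)
P = B + -2.67·ex + 1.68·ey = (0.4141,-4.0173)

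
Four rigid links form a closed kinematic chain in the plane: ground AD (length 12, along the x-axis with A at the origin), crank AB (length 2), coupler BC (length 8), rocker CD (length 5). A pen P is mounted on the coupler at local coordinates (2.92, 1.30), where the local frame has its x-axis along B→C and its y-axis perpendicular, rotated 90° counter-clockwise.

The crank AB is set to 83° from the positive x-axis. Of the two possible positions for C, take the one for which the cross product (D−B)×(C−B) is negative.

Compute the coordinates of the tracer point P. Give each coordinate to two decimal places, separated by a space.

3.43 1.77

A=(0,0), D=(12.00,0)
B = A + 2.00·(cos83°, sin83°) = (0.2437, 1.9851)
|BD| = 11.9227
circle(B,8.00) ∩ circle(D,5.00): a=7.5969, h=2.5075
  candidates: C₊=(8.1521,3.1927) cross=29.896; C₋=(7.3171,-1.7522) cross=-29.896
  mode - wants cross < 0 → take C=(7.3171,-1.7522) (cross=-29.896)
ex = (C−B)/|BC| = (0.8842,-0.4672); ey = (0.4672,0.8842)
P = B + 2.92·ex + 1.30·ey = (3.4328,1.7704)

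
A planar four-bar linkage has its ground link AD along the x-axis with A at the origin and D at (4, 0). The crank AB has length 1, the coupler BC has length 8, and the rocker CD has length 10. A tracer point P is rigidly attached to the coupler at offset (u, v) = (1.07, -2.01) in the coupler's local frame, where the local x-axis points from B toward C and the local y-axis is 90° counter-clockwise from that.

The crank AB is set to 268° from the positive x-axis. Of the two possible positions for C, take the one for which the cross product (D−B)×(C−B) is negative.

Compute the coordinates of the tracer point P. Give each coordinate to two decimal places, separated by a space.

A=(0,0), D=(4.00,0)
B = A + 1.00·(cos268°, sin268°) = (-0.0349, -0.9994)
|BD| = 4.1568
circle(B,8.00) ∩ circle(D,10.00): a=-2.2518, h=7.6765
  candidates: C₊=(-4.0663,5.9106) cross=31.910; C₋=(-0.3751,-8.9922) cross=-31.910
  mode - wants cross < 0 → take C=(-0.3751,-8.9922) (cross=-31.910)
ex = (C−B)/|BC| = (-0.0425,-0.9991); ey = (0.9991,-0.0425)
P = B + 1.07·ex + -2.01·ey = (-2.0886,-1.9830)

-2.09 -1.98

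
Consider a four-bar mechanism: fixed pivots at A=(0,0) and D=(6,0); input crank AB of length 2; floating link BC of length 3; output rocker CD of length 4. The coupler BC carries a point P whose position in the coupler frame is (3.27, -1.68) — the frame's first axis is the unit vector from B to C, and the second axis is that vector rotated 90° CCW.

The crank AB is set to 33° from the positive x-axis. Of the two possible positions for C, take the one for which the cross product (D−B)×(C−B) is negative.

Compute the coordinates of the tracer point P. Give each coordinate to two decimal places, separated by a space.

0.88 -2.50

A=(0,0), D=(6.00,0)
B = A + 2.00·(cos33°, sin33°) = (1.6773, 1.0893)
|BD| = 4.4578
circle(B,3.00) ∩ circle(D,4.00): a=1.4438, h=2.6297
  candidates: C₊=(3.7199,3.2865) cross=11.723; C₋=(2.4347,-1.8135) cross=-11.723
  mode - wants cross < 0 → take C=(2.4347,-1.8135) (cross=-11.723)
ex = (C−B)/|BC| = (0.2525,-0.9676); ey = (0.9676,0.2525)
P = B + 3.27·ex + -1.68·ey = (0.8773,-2.4989)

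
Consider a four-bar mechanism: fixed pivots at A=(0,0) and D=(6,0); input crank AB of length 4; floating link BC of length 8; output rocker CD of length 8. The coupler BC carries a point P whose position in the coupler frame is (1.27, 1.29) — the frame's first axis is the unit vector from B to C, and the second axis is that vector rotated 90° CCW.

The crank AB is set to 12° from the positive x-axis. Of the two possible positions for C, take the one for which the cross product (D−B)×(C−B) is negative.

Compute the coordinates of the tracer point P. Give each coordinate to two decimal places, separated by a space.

4.87 -0.71

A=(0,0), D=(6.00,0)
B = A + 4.00·(cos12°, sin12°) = (3.9126, 0.8316)
|BD| = 2.2470
circle(B,8.00) ∩ circle(D,8.00): a=1.1235, h=7.9207
  candidates: C₊=(7.8879,7.7741) cross=17.798; C₋=(2.0247,-6.9424) cross=-17.798
  mode - wants cross < 0 → take C=(2.0247,-6.9424) (cross=-17.798)
ex = (C−B)/|BC| = (-0.2360,-0.9718); ey = (0.9718,-0.2360)
P = B + 1.27·ex + 1.29·ey = (4.8665,-0.7069)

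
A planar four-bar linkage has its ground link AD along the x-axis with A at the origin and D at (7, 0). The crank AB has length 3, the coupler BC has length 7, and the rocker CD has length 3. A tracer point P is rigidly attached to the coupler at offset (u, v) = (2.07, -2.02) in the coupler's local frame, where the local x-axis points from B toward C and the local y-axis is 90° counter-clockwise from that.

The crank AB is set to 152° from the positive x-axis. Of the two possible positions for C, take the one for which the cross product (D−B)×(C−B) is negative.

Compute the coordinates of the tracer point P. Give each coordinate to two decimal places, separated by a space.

-1.24 -1.12

A=(0,0), D=(7.00,0)
B = A + 3.00·(cos152°, sin152°) = (-2.6488, 1.4084)
|BD| = 9.7511
circle(B,7.00) ∩ circle(D,3.00): a=6.9266, h=1.0111
  candidates: C₊=(4.3512,1.4084) cross=9.859; C₋=(4.0591,-0.5925) cross=-9.859
  mode - wants cross < 0 → take C=(4.0591,-0.5925) (cross=-9.859)
ex = (C−B)/|BC| = (0.9583,-0.2858); ey = (0.2858,0.9583)
P = B + 2.07·ex + -2.02·ey = (-1.2426,-1.1190)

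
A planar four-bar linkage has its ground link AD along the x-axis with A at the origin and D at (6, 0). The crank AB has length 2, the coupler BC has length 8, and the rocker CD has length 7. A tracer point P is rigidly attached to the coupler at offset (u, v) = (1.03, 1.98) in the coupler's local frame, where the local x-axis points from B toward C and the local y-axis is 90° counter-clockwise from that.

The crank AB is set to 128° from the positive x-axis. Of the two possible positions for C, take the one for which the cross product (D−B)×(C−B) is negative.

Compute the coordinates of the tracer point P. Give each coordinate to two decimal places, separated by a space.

A=(0,0), D=(6.00,0)
B = A + 2.00·(cos128°, sin128°) = (-1.2313, 1.5760)
|BD| = 7.4011
circle(B,8.00) ∩ circle(D,7.00): a=4.7139, h=6.4637
  candidates: C₊=(4.7509,6.8876) cross=47.838; C₋=(1.9981,-5.7432) cross=-47.838
  mode - wants cross < 0 → take C=(1.9981,-5.7432) (cross=-47.838)
ex = (C−B)/|BC| = (0.4037,-0.9149); ey = (0.9149,0.4037)
P = B + 1.03·ex + 1.98·ey = (0.9960,1.4329)

1.00 1.43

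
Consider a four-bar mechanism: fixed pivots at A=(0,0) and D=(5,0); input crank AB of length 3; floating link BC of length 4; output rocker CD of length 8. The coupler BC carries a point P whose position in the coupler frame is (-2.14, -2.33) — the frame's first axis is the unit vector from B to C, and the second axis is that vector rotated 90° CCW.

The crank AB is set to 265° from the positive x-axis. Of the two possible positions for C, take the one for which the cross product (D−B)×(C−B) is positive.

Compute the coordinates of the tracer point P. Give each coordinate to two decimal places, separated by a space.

A=(0,0), D=(5.00,0)
B = A + 3.00·(cos265°, sin265°) = (-0.2615, -2.9886)
|BD| = 6.0510
circle(B,4.00) ∩ circle(D,8.00): a=-0.9408, h=3.8878
  candidates: C₊=(-2.9997,-0.0727) cross=23.525; C₋=(0.8407,-6.8337) cross=-23.525
  mode + wants cross > 0 → take C=(-2.9997,-0.0727) (cross=23.525)
ex = (C−B)/|BC| = (-0.6846,0.7290); ey = (-0.7290,-0.6846)
P = B + -2.14·ex + -2.33·ey = (2.9020,-2.9536)

2.90 -2.95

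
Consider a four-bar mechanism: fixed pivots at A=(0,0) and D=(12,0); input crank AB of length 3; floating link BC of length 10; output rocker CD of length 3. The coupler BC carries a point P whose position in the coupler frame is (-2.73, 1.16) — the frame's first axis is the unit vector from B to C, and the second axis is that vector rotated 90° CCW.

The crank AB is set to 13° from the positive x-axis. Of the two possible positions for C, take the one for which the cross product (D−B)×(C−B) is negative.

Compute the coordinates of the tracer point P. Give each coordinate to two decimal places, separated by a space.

0.81 2.75

A=(0,0), D=(12.00,0)
B = A + 3.00·(cos13°, sin13°) = (2.9231, 0.6749)
|BD| = 9.1019
circle(B,10.00) ∩ circle(D,3.00): a=9.5499, h=2.9664
  candidates: C₊=(12.6667,2.9250) cross=27.000; C₋=(12.2268,-2.9914) cross=-27.000
  mode - wants cross < 0 → take C=(12.2268,-2.9914) (cross=-27.000)
ex = (C−B)/|BC| = (0.9304,-0.3666); ey = (0.3666,0.9304)
P = B + -2.73·ex + 1.16·ey = (0.8085,2.7550)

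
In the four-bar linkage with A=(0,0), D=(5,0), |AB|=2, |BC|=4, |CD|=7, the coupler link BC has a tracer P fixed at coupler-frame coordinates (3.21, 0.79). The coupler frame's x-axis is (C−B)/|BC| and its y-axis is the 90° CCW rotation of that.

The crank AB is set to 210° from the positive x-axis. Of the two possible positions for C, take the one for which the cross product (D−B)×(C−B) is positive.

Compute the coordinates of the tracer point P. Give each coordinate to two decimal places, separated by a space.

A=(0,0), D=(5.00,0)
B = A + 2.00·(cos210°, sin210°) = (-1.7321, -1.0000)
|BD| = 6.8059
circle(B,4.00) ∩ circle(D,7.00): a=0.9786, h=3.8784
  candidates: C₊=(-1.3339,2.9801) cross=26.396; C₋=(-0.1942,-4.6926) cross=-26.396
  mode + wants cross > 0 → take C=(-1.3339,2.9801) (cross=26.396)
ex = (C−B)/|BC| = (0.0995,0.9950); ey = (-0.9950,0.0995)
P = B + 3.21·ex + 0.79·ey = (-2.1986,2.2727)

-2.20 2.27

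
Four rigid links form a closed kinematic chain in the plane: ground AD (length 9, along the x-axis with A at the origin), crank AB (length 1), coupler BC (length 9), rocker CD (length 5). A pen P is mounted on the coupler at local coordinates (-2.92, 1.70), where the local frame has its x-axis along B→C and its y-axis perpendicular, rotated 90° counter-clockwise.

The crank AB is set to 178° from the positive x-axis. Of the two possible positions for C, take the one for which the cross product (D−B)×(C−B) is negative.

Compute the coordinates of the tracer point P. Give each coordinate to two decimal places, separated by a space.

-2.67 2.97

A=(0,0), D=(9.00,0)
B = A + 1.00·(cos178°, sin178°) = (-0.9994, 0.0349)
|BD| = 9.9995
circle(B,9.00) ∩ circle(D,5.00): a=7.7999, h=4.4902
  candidates: C₊=(6.8161,4.4978) cross=44.900; C₋=(6.7848,-4.4825) cross=-44.900
  mode - wants cross < 0 → take C=(6.7848,-4.4825) (cross=-44.900)
ex = (C−B)/|BC| = (0.8649,-0.5019); ey = (0.5019,0.8649)
P = B + -2.92·ex + 1.70·ey = (-2.6716,2.9709)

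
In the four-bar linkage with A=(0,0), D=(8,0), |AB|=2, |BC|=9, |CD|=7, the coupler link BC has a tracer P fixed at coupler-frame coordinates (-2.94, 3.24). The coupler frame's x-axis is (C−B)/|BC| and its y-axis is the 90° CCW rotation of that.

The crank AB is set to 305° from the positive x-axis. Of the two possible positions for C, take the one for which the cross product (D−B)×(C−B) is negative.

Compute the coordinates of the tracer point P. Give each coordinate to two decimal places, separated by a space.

A=(0,0), D=(8.00,0)
B = A + 2.00·(cos305°, sin305°) = (1.1472, -1.6383)
|BD| = 7.0460
circle(B,9.00) ∩ circle(D,7.00): a=5.7938, h=6.8871
  candidates: C₊=(5.1808,6.4072) cross=48.526; C₋=(8.3835,-6.9895) cross=-48.526
  mode - wants cross < 0 → take C=(8.3835,-6.9895) (cross=-48.526)
ex = (C−B)/|BC| = (0.8040,-0.5946); ey = (0.5946,0.8040)
P = B + -2.94·ex + 3.24·ey = (0.7097,2.7148)

0.71 2.71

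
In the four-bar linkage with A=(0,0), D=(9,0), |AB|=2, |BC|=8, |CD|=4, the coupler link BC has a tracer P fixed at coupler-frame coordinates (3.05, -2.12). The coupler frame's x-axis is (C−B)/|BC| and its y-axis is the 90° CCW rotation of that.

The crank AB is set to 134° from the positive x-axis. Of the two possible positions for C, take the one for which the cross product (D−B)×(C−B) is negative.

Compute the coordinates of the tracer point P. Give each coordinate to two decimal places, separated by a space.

0.33 -1.85

A=(0,0), D=(9.00,0)
B = A + 2.00·(cos134°, sin134°) = (-1.3893, 1.4387)
|BD| = 10.4885
circle(B,8.00) ∩ circle(D,4.00): a=7.5325, h=2.6948
  candidates: C₊=(6.4416,3.0748) cross=28.265; C₋=(5.7023,-2.2639) cross=-28.265
  mode - wants cross < 0 → take C=(5.7023,-2.2639) (cross=-28.265)
ex = (C−B)/|BC| = (0.8865,-0.4628); ey = (0.4628,0.8865)
P = B + 3.05·ex + -2.12·ey = (0.3332,-1.8522)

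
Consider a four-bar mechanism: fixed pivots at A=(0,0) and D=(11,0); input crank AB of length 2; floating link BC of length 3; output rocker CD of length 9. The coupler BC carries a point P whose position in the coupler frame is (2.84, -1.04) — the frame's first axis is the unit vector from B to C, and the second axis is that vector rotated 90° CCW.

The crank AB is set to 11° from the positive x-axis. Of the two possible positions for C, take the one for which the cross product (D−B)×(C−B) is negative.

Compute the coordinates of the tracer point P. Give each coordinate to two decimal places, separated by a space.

1.33 -2.58

A=(0,0), D=(11.00,0)
B = A + 2.00·(cos11°, sin11°) = (1.9633, 0.3816)
|BD| = 9.0448
circle(B,3.00) ∩ circle(D,9.00): a=0.5422, h=2.9506
  candidates: C₊=(2.6295,3.3067) cross=26.688; C₋=(2.3805,-2.5892) cross=-26.688
  mode - wants cross < 0 → take C=(2.3805,-2.5892) (cross=-26.688)
ex = (C−B)/|BC| = (0.1391,-0.9903); ey = (0.9903,0.1391)
P = B + 2.84·ex + -1.04·ey = (1.3283,-2.5754)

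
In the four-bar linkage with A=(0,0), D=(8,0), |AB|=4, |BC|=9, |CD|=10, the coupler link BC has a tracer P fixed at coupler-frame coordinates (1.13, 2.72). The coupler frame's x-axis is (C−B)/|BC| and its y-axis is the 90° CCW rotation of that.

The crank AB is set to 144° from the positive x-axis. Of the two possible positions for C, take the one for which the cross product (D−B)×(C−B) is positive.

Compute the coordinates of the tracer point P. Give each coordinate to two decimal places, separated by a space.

A=(0,0), D=(8.00,0)
B = A + 4.00·(cos144°, sin144°) = (-3.2361, 2.3511)
|BD| = 11.4794
circle(B,9.00) ∩ circle(D,10.00): a=4.9121, h=7.5413
  candidates: C₊=(3.1165,8.7265) cross=86.569; C₋=(0.0274,-6.0363) cross=-86.569
  mode + wants cross > 0 → take C=(3.1165,8.7265) (cross=86.569)
ex = (C−B)/|BC| = (0.7058,0.7084); ey = (-0.7084,0.7058)
P = B + 1.13·ex + 2.72·ey = (-4.3652,5.0715)

-4.37 5.07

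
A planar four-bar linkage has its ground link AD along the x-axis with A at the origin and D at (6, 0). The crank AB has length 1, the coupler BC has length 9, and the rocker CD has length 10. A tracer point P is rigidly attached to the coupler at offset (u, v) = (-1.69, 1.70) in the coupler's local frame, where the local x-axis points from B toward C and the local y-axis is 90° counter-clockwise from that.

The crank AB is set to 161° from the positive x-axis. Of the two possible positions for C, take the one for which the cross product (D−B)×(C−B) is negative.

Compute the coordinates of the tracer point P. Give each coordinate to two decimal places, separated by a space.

A=(0,0), D=(6.00,0)
B = A + 1.00·(cos161°, sin161°) = (-0.9455, 0.3256)
|BD| = 6.9531
circle(B,9.00) ∩ circle(D,10.00): a=2.1103, h=8.7491
  candidates: C₊=(1.5721,8.9663) cross=60.834; C₋=(0.7528,-8.5127) cross=-60.834
  mode - wants cross < 0 → take C=(0.7528,-8.5127) (cross=-60.834)
ex = (C−B)/|BC| = (0.1887,-0.9820); ey = (0.9820,0.1887)
P = B + -1.69·ex + 1.70·ey = (0.4050,2.3060)

0.41 2.31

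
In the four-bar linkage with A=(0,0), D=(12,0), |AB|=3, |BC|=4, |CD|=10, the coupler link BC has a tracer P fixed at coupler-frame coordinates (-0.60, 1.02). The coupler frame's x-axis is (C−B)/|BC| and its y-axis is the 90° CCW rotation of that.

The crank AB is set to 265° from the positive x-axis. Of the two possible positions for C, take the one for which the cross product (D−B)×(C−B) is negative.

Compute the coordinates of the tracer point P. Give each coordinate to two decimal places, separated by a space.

A=(0,0), D=(12.00,0)
B = A + 3.00·(cos265°, sin265°) = (-0.2615, -2.9886)
|BD| = 12.6204
circle(B,4.00) ∩ circle(D,10.00): a=2.9823, h=2.6657
  candidates: C₊=(2.0047,0.3075) cross=33.642; C₋=(3.2672,-4.8723) cross=-33.642
  mode - wants cross < 0 → take C=(3.2672,-4.8723) (cross=-33.642)
ex = (C−B)/|BC| = (0.8822,-0.4709); ey = (0.4709,0.8822)
P = B + -0.60·ex + 1.02·ey = (-0.3104,-1.8062)

-0.31 -1.81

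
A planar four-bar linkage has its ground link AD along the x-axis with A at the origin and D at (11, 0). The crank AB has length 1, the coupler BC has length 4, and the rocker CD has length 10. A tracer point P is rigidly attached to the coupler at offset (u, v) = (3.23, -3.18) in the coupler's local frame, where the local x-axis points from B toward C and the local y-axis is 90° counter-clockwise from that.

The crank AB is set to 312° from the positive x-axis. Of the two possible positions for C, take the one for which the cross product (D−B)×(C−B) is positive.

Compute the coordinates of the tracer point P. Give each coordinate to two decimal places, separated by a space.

4.46 1.74

A=(0,0), D=(11.00,0)
B = A + 1.00·(cos312°, sin312°) = (0.6691, -0.7431)
|BD| = 10.3576
circle(B,4.00) ∩ circle(D,10.00): a=1.1238, h=3.8389
  candidates: C₊=(1.5146,3.1665) cross=39.762; C₋=(2.0654,-4.4915) cross=-39.762
  mode + wants cross > 0 → take C=(1.5146,3.1665) (cross=39.762)
ex = (C−B)/|BC| = (0.2114,0.9774); ey = (-0.9774,0.2114)
P = B + 3.23·ex + -3.18·ey = (4.4600,1.7418)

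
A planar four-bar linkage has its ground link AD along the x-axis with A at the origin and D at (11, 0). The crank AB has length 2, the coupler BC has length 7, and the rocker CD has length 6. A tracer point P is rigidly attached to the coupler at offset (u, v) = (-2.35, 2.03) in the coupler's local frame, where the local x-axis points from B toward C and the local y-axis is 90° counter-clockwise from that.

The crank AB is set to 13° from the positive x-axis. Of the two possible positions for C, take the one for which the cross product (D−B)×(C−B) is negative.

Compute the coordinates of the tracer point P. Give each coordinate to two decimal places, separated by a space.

1.68 3.54

A=(0,0), D=(11.00,0)
B = A + 2.00·(cos13°, sin13°) = (1.9487, 0.4499)
|BD| = 9.0624
circle(B,7.00) ∩ circle(D,6.00): a=5.2485, h=4.6318
  candidates: C₊=(7.4207,4.8154) cross=41.975; C₋=(6.9608,-4.4368) cross=-41.975
  mode - wants cross < 0 → take C=(6.9608,-4.4368) (cross=-41.975)
ex = (C−B)/|BC| = (0.7160,-0.6981); ey = (0.6981,0.7160)
P = B + -2.35·ex + 2.03·ey = (1.6833,3.5439)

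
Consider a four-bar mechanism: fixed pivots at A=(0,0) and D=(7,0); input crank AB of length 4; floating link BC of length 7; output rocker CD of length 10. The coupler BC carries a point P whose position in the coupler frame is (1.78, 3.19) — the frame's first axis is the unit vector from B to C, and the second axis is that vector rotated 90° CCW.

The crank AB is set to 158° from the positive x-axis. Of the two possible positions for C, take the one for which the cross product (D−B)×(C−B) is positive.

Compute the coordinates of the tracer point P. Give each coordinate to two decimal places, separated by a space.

A=(0,0), D=(7.00,0)
B = A + 4.00·(cos158°, sin158°) = (-3.7087, 1.4984)
|BD| = 10.8131
circle(B,7.00) ∩ circle(D,10.00): a=3.0483, h=6.3014
  candidates: C₊=(0.1834,7.3166) cross=68.138; C₋=(-1.5631,-5.1646) cross=-68.138
  mode + wants cross > 0 → take C=(0.1834,7.3166) (cross=68.138)
ex = (C−B)/|BC| = (0.5560,0.8312); ey = (-0.8312,0.5560)
P = B + 1.78·ex + 3.19·ey = (-5.3705,4.7516)

-5.37 4.75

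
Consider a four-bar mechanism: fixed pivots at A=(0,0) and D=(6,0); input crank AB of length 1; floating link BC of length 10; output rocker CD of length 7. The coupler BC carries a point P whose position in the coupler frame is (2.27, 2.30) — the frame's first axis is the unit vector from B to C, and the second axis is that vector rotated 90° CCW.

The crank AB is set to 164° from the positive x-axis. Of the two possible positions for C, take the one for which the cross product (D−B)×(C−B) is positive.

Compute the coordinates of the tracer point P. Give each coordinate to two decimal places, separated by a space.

-0.82 3.50

A=(0,0), D=(6.00,0)
B = A + 1.00·(cos164°, sin164°) = (-0.9613, 0.2756)
|BD| = 6.9667
circle(B,10.00) ∩ circle(D,7.00): a=7.1436, h=6.9978
  candidates: C₊=(6.4536,6.9853) cross=48.751; C₋=(5.8999,-6.9993) cross=-48.751
  mode + wants cross > 0 → take C=(6.4536,6.9853) (cross=48.751)
ex = (C−B)/|BC| = (0.7415,0.6710); ey = (-0.6710,0.7415)
P = B + 2.27·ex + 2.30·ey = (-0.8213,3.5042)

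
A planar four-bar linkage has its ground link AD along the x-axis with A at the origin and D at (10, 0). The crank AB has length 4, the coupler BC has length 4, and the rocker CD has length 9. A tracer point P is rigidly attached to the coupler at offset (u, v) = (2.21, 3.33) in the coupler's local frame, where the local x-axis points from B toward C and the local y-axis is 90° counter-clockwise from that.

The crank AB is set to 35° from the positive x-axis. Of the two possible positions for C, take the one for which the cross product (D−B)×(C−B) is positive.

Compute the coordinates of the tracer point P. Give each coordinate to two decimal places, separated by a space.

A=(0,0), D=(10.00,0)
B = A + 4.00·(cos35°, sin35°) = (3.2766, 2.2943)
|BD| = 7.1041
circle(B,4.00) ∩ circle(D,9.00): a=-1.0228, h=3.8670
  candidates: C₊=(3.5575,6.2844) cross=27.472; C₋=(1.0597,-1.0352) cross=-27.472
  mode + wants cross > 0 → take C=(3.5575,6.2844) (cross=27.472)
ex = (C−B)/|BC| = (0.0702,0.9975); ey = (-0.9975,0.0702)
P = B + 2.21·ex + 3.33·ey = (0.1100,4.7327)

0.11 4.73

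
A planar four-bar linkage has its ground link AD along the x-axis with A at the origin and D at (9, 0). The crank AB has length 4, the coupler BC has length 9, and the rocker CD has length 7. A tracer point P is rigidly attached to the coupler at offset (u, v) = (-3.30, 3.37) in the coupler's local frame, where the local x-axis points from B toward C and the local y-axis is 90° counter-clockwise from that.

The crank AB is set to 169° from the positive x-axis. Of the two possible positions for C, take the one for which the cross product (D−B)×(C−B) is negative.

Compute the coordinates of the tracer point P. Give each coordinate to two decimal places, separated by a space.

A=(0,0), D=(9.00,0)
B = A + 4.00·(cos169°, sin169°) = (-3.9265, 0.7632)
|BD| = 12.9490
circle(B,9.00) ∩ circle(D,7.00): a=7.7101, h=4.6426
  candidates: C₊=(4.0439,4.9433) cross=60.117; C₋=(3.4966,-4.3258) cross=-60.117
  mode - wants cross < 0 → take C=(3.4966,-4.3258) (cross=-60.117)
ex = (C−B)/|BC| = (0.8248,-0.5654); ey = (0.5654,0.8248)
P = B + -3.30·ex + 3.37·ey = (-4.7428,5.4087)

-4.74 5.41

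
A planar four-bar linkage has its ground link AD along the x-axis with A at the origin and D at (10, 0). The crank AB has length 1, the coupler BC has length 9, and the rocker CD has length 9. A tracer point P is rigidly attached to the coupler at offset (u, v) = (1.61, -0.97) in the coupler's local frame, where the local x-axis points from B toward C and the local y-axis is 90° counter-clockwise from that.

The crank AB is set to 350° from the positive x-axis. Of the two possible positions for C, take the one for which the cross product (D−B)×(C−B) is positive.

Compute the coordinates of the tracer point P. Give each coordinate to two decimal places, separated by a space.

A=(0,0), D=(10.00,0)
B = A + 1.00·(cos350°, sin350°) = (0.9848, -0.1736)
|BD| = 9.0169
circle(B,9.00) ∩ circle(D,9.00): a=4.5084, h=7.7894
  candidates: C₊=(5.3424,7.7011) cross=70.236; C₋=(5.6424,-7.8747) cross=-70.236
  mode + wants cross > 0 → take C=(5.3424,7.7011) (cross=70.236)
ex = (C−B)/|BC| = (0.4842,0.8750); ey = (-0.8750,0.4842)
P = B + 1.61·ex + -0.97·ey = (2.6131,0.7654)

2.61 0.77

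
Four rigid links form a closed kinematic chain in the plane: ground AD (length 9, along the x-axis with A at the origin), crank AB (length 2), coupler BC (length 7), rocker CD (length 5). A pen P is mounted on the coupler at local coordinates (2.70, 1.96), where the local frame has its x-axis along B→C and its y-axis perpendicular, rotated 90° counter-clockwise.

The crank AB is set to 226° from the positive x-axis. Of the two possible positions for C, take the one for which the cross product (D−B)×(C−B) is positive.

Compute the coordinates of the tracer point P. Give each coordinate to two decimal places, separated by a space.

-0.14 1.65

A=(0,0), D=(9.00,0)
B = A + 2.00·(cos226°, sin226°) = (-1.3893, -1.4387)
|BD| = 10.4885
circle(B,7.00) ∩ circle(D,5.00): a=6.3883, h=2.8617
  candidates: C₊=(4.5461,2.2722) cross=30.014; C₋=(5.3312,-3.3970) cross=-30.014
  mode + wants cross > 0 → take C=(4.5461,2.2722) (cross=30.014)
ex = (C−B)/|BC| = (0.8479,0.5301); ey = (-0.5301,0.8479)
P = B + 2.70·ex + 1.96·ey = (-0.1390,1.6546)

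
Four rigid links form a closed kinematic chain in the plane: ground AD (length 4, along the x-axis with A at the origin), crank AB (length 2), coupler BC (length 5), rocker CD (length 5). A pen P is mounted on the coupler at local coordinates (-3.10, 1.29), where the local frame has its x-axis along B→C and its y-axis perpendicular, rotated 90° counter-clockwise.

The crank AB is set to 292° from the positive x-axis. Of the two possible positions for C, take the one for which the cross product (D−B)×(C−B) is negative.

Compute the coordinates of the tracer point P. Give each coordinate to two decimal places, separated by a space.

-0.88 1.08

A=(0,0), D=(4.00,0)
B = A + 2.00·(cos292°, sin292°) = (0.7492, -1.8544)
|BD| = 3.7425
circle(B,5.00) ∩ circle(D,5.00): a=1.8712, h=4.6366
  candidates: C₊=(0.0772,3.1003) cross=17.353; C₋=(4.6720,-4.9546) cross=-17.353
  mode - wants cross < 0 → take C=(4.6720,-4.9546) (cross=-17.353)
ex = (C−B)/|BC| = (0.7846,-0.6201); ey = (0.6201,0.7846)
P = B + -3.10·ex + 1.29·ey = (-0.8831,1.0799)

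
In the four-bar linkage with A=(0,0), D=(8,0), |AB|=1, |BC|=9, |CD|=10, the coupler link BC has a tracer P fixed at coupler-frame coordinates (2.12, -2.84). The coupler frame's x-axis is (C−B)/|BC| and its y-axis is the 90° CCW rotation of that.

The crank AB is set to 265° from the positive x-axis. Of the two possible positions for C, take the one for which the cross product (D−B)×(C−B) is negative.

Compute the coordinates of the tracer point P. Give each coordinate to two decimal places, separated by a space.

A=(0,0), D=(8.00,0)
B = A + 1.00·(cos265°, sin265°) = (-0.0872, -0.9962)
|BD| = 8.1483
circle(B,9.00) ∩ circle(D,10.00): a=2.9083, h=8.5172
  candidates: C₊=(1.7580,7.8126) cross=69.400; C₋=(3.8406,-9.0939) cross=-69.400
  mode - wants cross < 0 → take C=(3.8406,-9.0939) (cross=-69.400)
ex = (C−B)/|BC| = (0.4364,-0.8997); ey = (0.8997,0.4364)
P = B + 2.12·ex + -2.84·ey = (-1.7172,-4.1431)

-1.72 -4.14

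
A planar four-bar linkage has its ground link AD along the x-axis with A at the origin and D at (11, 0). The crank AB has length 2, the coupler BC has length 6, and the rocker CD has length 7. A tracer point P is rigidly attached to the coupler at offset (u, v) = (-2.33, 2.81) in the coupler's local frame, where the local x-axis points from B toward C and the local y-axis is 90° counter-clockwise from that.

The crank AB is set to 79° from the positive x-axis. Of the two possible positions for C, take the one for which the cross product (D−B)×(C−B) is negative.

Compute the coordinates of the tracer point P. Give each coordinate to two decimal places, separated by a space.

A=(0,0), D=(11.00,0)
B = A + 2.00·(cos79°, sin79°) = (0.3816, 1.9633)
|BD| = 10.7984
circle(B,6.00) ∩ circle(D,7.00): a=4.7972, h=3.6037
  candidates: C₊=(5.7541,4.6347) cross=38.914; C₋=(4.4437,-2.4526) cross=-38.914
  mode - wants cross < 0 → take C=(4.4437,-2.4526) (cross=-38.914)
ex = (C−B)/|BC| = (0.6770,-0.7360); ey = (0.7360,0.6770)
P = B + -2.33·ex + 2.81·ey = (0.8722,5.5805)

0.87 5.58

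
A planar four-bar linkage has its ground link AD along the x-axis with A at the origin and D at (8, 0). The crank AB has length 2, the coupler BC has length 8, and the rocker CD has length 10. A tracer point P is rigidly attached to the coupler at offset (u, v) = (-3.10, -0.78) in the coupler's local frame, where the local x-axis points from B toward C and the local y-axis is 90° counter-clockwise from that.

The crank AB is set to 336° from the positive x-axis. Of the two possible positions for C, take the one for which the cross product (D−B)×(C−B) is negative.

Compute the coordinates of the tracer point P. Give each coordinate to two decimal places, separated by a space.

0.57 2.12

A=(0,0), D=(8.00,0)
B = A + 2.00·(cos336°, sin336°) = (1.8271, -0.8135)
|BD| = 6.2263
circle(B,8.00) ∩ circle(D,10.00): a=0.2222, h=7.9969
  candidates: C₊=(1.0025,7.1439) cross=49.791; C₋=(3.0922,-8.7128) cross=-49.791
  mode - wants cross < 0 → take C=(3.0922,-8.7128) (cross=-49.791)
ex = (C−B)/|BC| = (0.1581,-0.9874); ey = (0.9874,0.1581)
P = B + -3.10·ex + -0.78·ey = (0.5667,2.1242)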